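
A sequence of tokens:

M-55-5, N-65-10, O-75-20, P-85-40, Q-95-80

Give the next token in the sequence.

Letter: M, N, O, P, Q → R (letters move forward 1 place in the alphabet).
Second component: 55, 65, 75, 85, 95 → 105 (+10 each step).
Third component: ×2 each step, so 5, 10, 20, 40, 80 → 160.
Combining the parts gives R-105-160.

R-105-160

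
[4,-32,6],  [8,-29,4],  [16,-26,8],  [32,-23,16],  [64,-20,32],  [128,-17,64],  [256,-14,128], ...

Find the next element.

For the first coordinate, ×2 each step: 4, 8, 16, 32, 64, 128, 256 → 512.
Second coordinate: -32, -29, -26, -23, -20, -17, -14 → -11 (+3 each step).
Third coordinate: always the previous value of the first coordinate; 6, 4, 8, 16, 32, 64, 128 → 256.
So the next element is [512,-11,256].

[512,-11,256]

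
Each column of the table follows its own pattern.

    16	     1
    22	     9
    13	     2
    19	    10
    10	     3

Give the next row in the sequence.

16  11

First component: alternating steps +6, −9, +6, −9, …, so 16, 22, 13, 19, 10 → 16.
Second component goes 1, 9, 2, 10, 3 → 11 (alternating steps +8, −7, +8, −7, …).
So the next row is 16  11.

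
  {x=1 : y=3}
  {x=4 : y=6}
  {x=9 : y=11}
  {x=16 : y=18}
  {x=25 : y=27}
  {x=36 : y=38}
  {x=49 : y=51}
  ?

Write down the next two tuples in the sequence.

For the x, perfect squares: 1², 2², 3², …: 1, 4, 9, 16, 25, 36, 49 → 64 → 81.
Y — always 2 more than the x: 3, 6, 11, 18, 27, 38, 51 → 66 → 83.
Putting the parts together: {x=64 : y=66} and then {x=81 : y=83}.

{x=64 : y=66}, {x=81 : y=83}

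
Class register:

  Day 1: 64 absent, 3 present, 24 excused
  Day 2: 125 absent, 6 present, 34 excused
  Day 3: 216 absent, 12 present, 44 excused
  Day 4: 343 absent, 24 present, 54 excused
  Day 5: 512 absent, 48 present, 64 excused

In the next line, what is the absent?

729

Absent: perfect cubes: 4³, 5³, 6³, …; 64, 125, 216, 343, 512 → 729.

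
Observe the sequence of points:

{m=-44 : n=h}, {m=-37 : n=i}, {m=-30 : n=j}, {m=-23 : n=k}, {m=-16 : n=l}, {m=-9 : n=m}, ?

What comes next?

M goes -44, -37, -30, -23, -16, -9 → -2 (+7 each step).
N: letters move forward 1 place in the alphabet; h, i, j, k, l, m → n.
Combining the parts gives {m=-2 : n=n}.

{m=-2 : n=n}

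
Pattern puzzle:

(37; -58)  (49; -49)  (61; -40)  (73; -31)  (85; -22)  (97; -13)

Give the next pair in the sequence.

(109; -4)

First component: +12 each step, so 37, 49, 61, 73, 85, 97 → 109.
Second component — +9 each step: -58, -49, -40, -31, -22, -13 → -4.
Putting it together: (109; -4).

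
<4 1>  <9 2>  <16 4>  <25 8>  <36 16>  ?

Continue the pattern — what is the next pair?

First entry: perfect squares: 2², 3², 4², …; 4, 9, 16, 25, 36 → 49.
Second entry — ×2 each step: 1, 2, 4, 8, 16 → 32.
So the next pair is <49 32>.

<49 32>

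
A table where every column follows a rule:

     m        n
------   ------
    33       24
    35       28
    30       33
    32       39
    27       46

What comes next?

29  54

Column m: alternating steps +2, −5, +2, −5, …, so 33, 35, 30, 32, 27 → 29.
Column n — differences are 4, 5, 6, … (increasing by 1 each time): 24, 28, 33, 39, 46 → 54.
Putting it together: 29  54.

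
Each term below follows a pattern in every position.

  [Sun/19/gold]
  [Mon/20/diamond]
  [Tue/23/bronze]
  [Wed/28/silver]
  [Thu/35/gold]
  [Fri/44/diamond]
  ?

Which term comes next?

[Sat/55/bronze]

Day: Sun, Mon, Tue, Wed, Thu, Fri → Sat (runs through the weekdays Mon→Sun).
Second coordinate — differences are 1, 3, 5, … (increasing by 2 each time): 19, 20, 23, 28, 35, 44 → 55.
Rank: repeats gold → diamond → bronze → silver; gold, diamond, bronze, silver, gold, diamond → bronze.
Putting it together: [Sat/55/bronze].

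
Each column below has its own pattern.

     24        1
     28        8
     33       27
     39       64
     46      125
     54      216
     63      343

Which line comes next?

73  512

First component: 24, 28, 33, 39, 46, 54, 63 → 73 (differences are 4, 5, 6, … (increasing by 1 each time)).
Second component — perfect cubes: 1³, 2³, 3³, …: 1, 8, 27, 64, 125, 216, 343 → 512.
Putting it together: 73  512.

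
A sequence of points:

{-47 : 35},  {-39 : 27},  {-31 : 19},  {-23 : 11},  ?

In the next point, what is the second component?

First component — +8 each step: -47, -39, -31, -23 → -15.
For the second component, −8 each step: 35, 27, 19, 11 → 3.

3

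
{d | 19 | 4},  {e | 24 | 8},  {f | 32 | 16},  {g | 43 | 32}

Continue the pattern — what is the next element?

Letter goes d, e, f, g → h (letters move forward 1 place in the alphabet).
Second component: differences are 5, 8, 11, … (increasing by 3 each time); 19, 24, 32, 43 → 57.
Third component — ×2 each step: 4, 8, 16, 32 → 64.
So the next element is {h | 57 | 64}.

{h | 57 | 64}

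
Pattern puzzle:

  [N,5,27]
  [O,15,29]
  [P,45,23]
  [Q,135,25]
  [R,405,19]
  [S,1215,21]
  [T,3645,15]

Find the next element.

[U,10935,17]

Letter — letters move forward 1 place in the alphabet: N, O, P, Q, R, S, T → U.
Second coordinate goes 5, 15, 45, 135, 405, 1215, 3645 → 10935 (×3 each step).
For the third coordinate, alternating steps +2, −6, +2, −6, …: 27, 29, 23, 25, 19, 21, 15 → 17.
Combining the parts gives [U,10935,17].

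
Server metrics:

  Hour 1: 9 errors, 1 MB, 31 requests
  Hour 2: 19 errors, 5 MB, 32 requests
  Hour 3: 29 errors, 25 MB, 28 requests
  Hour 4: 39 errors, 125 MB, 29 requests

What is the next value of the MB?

625

MB — ×5 each step: 1, 5, 25, 125 → 625.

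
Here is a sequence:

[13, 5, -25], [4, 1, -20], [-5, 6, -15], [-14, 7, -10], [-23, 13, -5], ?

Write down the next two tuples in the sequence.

First component: −9 each step, so 13, 4, -5, -14, -23 → -32 → -41.
Second component — each term is the sum of the two before it: 5, 1, 6, 7, 13 → 20 → 33.
Third component goes -25, -20, -15, -10, -5 → 0 → 5 (+5 each step).
So the next two tuples are [-32, 20, 0] and [-41, 33, 5].

[-32, 20, 0], [-41, 33, 5]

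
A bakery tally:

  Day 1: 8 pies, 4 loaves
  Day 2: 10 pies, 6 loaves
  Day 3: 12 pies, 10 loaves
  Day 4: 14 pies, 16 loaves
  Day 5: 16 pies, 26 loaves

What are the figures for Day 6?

Pies: +2 each step, so 8, 10, 12, 14, 16 → 18.
Loaves goes 4, 6, 10, 16, 26 → 42 (each term is the sum of the two before it).
Combining the parts gives 18 pies, 42 loaves.

18 pies, 42 loaves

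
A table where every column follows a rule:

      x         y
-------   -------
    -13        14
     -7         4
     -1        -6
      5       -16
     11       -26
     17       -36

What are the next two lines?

23  -46; 29  -56

Column x: +6 each step; -13, -7, -1, 5, 11, 17 → 23 → 29.
Column y: −10 each step; 14, 4, -6, -16, -26, -36 → -46 → -56.
Putting the parts together: 23  -46 and then 29  -56.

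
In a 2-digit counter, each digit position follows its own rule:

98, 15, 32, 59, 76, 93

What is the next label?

10

First digit: 9, 1, 3, 5, 7, 9 → 1 (+2 each step, mod 10).
For the second digit, −3 each step, mod 10: 8, 5, 2, 9, 6, 3 → 0.
So the next label is 10.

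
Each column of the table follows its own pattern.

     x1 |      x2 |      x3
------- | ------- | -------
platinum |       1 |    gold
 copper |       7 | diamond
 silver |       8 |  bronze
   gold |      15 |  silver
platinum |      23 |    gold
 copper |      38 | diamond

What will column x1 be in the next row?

silver

Column x1 — repeats platinum → copper → silver → gold: platinum, copper, silver, gold, platinum, copper → silver.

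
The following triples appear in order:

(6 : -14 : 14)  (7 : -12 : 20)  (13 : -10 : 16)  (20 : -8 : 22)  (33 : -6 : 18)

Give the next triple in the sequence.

First part: each term is the sum of the two before it; 6, 7, 13, 20, 33 → 53.
Second part — +2 each step: -14, -12, -10, -8, -6 → -4.
Third part — alternating steps +6, −4, +6, −4, …: 14, 20, 16, 22, 18 → 24.
Putting it together: (53 : -4 : 24).

(53 : -4 : 24)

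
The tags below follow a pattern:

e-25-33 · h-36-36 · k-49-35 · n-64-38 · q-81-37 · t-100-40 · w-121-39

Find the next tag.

Letter goes e, h, k, n, q, t, w → z (letters move forward 3 places in the alphabet).
Second component: 25, 36, 49, 64, 81, 100, 121 → 144 (perfect squares: 5², 6², 7², …).
Third component — alternating steps +3, −1, +3, −1, …: 33, 36, 35, 38, 37, 40, 39 → 42.
Putting it together: z-144-42.

z-144-42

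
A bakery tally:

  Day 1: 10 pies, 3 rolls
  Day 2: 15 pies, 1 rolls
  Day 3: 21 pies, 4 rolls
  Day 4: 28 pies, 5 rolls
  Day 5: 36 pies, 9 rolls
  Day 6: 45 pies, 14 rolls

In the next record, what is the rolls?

Pies: differences are 5, 6, 7, … (increasing by 1 each time); 10, 15, 21, 28, 36, 45 → 55.
Rolls — each term is the sum of the two before it: 3, 1, 4, 5, 9, 14 → 23.

23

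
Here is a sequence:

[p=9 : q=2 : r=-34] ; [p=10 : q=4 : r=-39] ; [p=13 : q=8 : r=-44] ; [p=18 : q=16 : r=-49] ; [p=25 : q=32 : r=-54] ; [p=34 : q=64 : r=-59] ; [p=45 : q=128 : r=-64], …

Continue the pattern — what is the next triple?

P: differences are 1, 3, 5, … (increasing by 2 each time); 9, 10, 13, 18, 25, 34, 45 → 58.
For the q, ×2 each step: 2, 4, 8, 16, 32, 64, 128 → 256.
R: -34, -39, -44, -49, -54, -59, -64 → -69 (−5 each step).
So the next triple is [p=58 : q=256 : r=-69].

[p=58 : q=256 : r=-69]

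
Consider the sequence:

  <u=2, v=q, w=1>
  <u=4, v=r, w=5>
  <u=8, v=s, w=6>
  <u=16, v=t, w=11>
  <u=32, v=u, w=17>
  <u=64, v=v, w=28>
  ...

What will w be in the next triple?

45

W: each term is the sum of the two before it, so 1, 5, 6, 11, 17, 28 → 45.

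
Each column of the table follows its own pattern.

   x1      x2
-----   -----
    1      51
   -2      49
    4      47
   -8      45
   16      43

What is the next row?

-32  41

Column x1 — ×(-2) each step: 1, -2, 4, -8, 16 → -32.
Column x2 — −2 each step: 51, 49, 47, 45, 43 → 41.
Combining the parts gives -32  41.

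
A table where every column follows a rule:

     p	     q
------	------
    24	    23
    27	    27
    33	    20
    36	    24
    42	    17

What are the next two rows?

Column p goes 24, 27, 33, 36, 42 → 45 → 51 (alternating steps +3, +6, +3, +6, …).
Column q goes 23, 27, 20, 24, 17 → 21 → 14 (alternating steps +4, −7, +4, −7, …).
So the next two rows are 45  21 and 51  14.

45  21; 51  14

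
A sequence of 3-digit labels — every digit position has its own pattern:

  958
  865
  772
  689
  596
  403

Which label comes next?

For the first digit, −1 each step, mod 10: 9, 8, 7, 6, 5, 4 → 3.
For the second digit, +1 each step, mod 10: 5, 6, 7, 8, 9, 0 → 1.
For the third digit, −3 each step, mod 10: 8, 5, 2, 9, 6, 3 → 0.
Combining the parts gives 310.

310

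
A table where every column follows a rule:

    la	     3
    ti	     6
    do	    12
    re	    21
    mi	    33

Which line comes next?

Note goes la, ti, do, re, mi → fa (runs through the solfège scale do→ti).
For the second component, differences are 3, 6, 9, … (increasing by 3 each time): 3, 6, 12, 21, 33 → 48.
Putting it together: fa  48.

fa  48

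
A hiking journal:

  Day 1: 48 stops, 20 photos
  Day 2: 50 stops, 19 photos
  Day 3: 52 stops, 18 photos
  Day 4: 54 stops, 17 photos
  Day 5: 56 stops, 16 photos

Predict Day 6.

58 stops, 15 photos

Stops goes 48, 50, 52, 54, 56 → 58 (+2 each step).
Photos — −1 each step: 20, 19, 18, 17, 16 → 15.
Combining the parts gives 58 stops, 15 photos.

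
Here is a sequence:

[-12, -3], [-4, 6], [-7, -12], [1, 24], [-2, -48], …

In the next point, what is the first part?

6

First part: -12, -4, -7, 1, -2 → 6 (alternating steps +8, −3, +8, −3, …).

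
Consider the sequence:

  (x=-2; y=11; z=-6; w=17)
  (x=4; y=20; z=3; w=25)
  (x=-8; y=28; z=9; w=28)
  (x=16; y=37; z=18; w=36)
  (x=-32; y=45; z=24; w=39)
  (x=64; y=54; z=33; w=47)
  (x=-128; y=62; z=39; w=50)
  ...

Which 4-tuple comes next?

(x=256; y=71; z=48; w=58)

X: ×(-2) each step, so -2, 4, -8, 16, -32, 64, -128 → 256.
Y — alternating steps +9, +8, +9, +8, …: 11, 20, 28, 37, 45, 54, 62 → 71.
For the z, alternating steps +9, +6, +9, +6, …: -6, 3, 9, 18, 24, 33, 39 → 48.
W — alternating steps +8, +3, +8, +3, …: 17, 25, 28, 36, 39, 47, 50 → 58.
Putting it together: (x=256; y=71; z=48; w=58).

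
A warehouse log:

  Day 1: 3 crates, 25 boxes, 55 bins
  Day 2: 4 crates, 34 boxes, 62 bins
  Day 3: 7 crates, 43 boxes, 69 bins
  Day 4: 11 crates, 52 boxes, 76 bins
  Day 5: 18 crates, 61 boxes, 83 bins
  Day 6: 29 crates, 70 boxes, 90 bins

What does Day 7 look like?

47 crates, 79 boxes, 97 bins

For the crates, each term is the sum of the two before it: 3, 4, 7, 11, 18, 29 → 47.
Boxes — +9 each step: 25, 34, 43, 52, 61, 70 → 79.
Bins: 55, 62, 69, 76, 83, 90 → 97 (+7 each step).
Putting it together: 47 crates, 79 boxes, 97 bins.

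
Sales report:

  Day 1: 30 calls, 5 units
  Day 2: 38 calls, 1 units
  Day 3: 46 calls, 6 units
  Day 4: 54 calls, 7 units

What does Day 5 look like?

For the calls, +8 each step: 30, 38, 46, 54 → 62.
Units: each term is the sum of the two before it; 5, 1, 6, 7 → 13.
So the next line is 62 calls, 13 units.

62 calls, 13 units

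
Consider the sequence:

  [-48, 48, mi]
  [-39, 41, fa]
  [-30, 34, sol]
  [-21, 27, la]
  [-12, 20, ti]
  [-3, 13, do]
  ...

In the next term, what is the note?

re

For the note, runs through the solfège scale do→ti: mi, fa, sol, la, ti, do → re.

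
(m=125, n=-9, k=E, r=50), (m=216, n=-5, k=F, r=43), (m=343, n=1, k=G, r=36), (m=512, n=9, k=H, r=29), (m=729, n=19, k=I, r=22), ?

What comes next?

M: 125, 216, 343, 512, 729 → 1000 (perfect cubes: 5³, 6³, 7³, …).
N — differences are 4, 6, 8, … (increasing by 2 each time): -9, -5, 1, 9, 19 → 31.
K: letters move forward 1 place in the alphabet, so E, F, G, H, I → J.
R goes 50, 43, 36, 29, 22 → 15 (−7 each step).
So the next element is (m=1000, n=31, k=J, r=15).

(m=1000, n=31, k=J, r=15)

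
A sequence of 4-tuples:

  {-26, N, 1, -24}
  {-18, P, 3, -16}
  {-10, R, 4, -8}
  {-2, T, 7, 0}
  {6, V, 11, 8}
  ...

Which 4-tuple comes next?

{14, X, 18, 16}

For the first slot, +8 each step: -26, -18, -10, -2, 6 → 14.
Letter: N, P, R, T, V → X (letters move forward 2 places in the alphabet).
Third slot: 1, 3, 4, 7, 11 → 18 (each term is the sum of the two before it).
Fourth slot goes -24, -16, -8, 0, 8 → 16 (always 2 more than the first slot).
Putting it together: {14, X, 18, 16}.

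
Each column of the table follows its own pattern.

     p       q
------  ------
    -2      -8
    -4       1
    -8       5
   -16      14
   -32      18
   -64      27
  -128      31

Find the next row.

Column p: -2, -4, -8, -16, -32, -64, -128 → -256 (×2 each step).
Column q: -8, 1, 5, 14, 18, 27, 31 → 40 (alternating steps +9, +4, +9, +4, …).
Putting it together: -256  40.

-256  40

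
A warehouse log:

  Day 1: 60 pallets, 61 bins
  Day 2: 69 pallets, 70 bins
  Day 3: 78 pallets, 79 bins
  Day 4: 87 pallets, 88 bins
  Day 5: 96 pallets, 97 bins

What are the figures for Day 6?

Pallets: +9 each step, so 60, 69, 78, 87, 96 → 105.
Bins: always 1 more than the pallets; 61, 70, 79, 88, 97 → 106.
Combining the parts gives 105 pallets, 106 bins.

105 pallets, 106 bins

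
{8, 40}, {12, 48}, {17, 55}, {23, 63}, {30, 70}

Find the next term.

{38, 78}

First slot goes 8, 12, 17, 23, 30 → 38 (differences are 4, 5, 6, … (increasing by 1 each time)).
Second slot: alternating steps +8, +7, +8, +7, …, so 40, 48, 55, 63, 70 → 78.
So the next term is {38, 78}.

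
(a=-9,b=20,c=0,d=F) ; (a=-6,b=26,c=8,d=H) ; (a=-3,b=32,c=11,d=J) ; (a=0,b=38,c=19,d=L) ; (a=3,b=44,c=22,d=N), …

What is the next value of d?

D: letters move forward 2 places in the alphabet, so F, H, J, L, N → P.

P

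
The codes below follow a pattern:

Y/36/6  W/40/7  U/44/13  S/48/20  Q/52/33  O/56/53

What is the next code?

M/60/86

For the letter, letters move back 2 places in the alphabet: Y, W, U, S, Q, O → M.
Second component goes 36, 40, 44, 48, 52, 56 → 60 (+4 each step).
Third component goes 6, 7, 13, 20, 33, 53 → 86 (each term is the sum of the two before it).
So the next code is M/60/86.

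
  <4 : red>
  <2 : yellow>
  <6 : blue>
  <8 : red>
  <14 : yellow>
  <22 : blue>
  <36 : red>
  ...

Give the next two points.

First coordinate: each term is the sum of the two before it, so 4, 2, 6, 8, 14, 22, 36 → 58 → 94.
Colour goes red, yellow, blue, red, yellow, blue, red → yellow → blue (repeats red → yellow → blue).
So the next two points are <58 : yellow> and <94 : blue>.

<58 : yellow>, <94 : blue>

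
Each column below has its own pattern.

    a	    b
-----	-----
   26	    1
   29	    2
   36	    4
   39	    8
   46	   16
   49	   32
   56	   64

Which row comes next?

Column a goes 26, 29, 36, 39, 46, 49, 56 → 59 (alternating steps +3, +7, +3, +7, …).
Column b: ×2 each step, so 1, 2, 4, 8, 16, 32, 64 → 128.
So the next row is 59  128.

59  128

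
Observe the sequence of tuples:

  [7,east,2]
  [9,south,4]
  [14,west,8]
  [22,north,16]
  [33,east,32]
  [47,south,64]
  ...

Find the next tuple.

[64,west,128]

First part: differences are 2, 5, 8, … (increasing by 3 each time), so 7, 9, 14, 22, 33, 47 → 64.
Direction — repeats east → south → west → north: east, south, west, north, east, south → west.
Third part — ×2 each step: 2, 4, 8, 16, 32, 64 → 128.
So the next tuple is [64,west,128].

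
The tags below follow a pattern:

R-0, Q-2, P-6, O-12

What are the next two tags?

N-20 then M-30

For the letter, letters move back 1 place in the alphabet: R, Q, P, O → N → M.
Second component goes 0, 2, 6, 12 → 20 → 30 (differences are 2, 4, 6, … (increasing by 2 each time)).
Putting the parts together: N-20 and then M-30.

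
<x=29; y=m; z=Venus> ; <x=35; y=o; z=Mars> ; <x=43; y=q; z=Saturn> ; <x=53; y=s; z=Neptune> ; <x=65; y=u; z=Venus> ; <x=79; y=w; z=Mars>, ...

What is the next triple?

X: 29, 35, 43, 53, 65, 79 → 95 (differences are 6, 8, 10, … (increasing by 2 each time)).
Y — letters move forward 2 places in the alphabet: m, o, q, s, u, w → y.
Z: Venus, Mars, Saturn, Neptune, Venus, Mars → Saturn (repeats Venus → Mars → Saturn → Neptune).
So the next triple is <x=95; y=y; z=Saturn>.

<x=95; y=y; z=Saturn>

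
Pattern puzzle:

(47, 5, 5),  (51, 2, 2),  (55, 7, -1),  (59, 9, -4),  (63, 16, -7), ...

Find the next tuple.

(67, 25, -10)

For the first component, +4 each step: 47, 51, 55, 59, 63 → 67.
Second component: each term is the sum of the two before it; 5, 2, 7, 9, 16 → 25.
For the third component, −3 each step: 5, 2, -1, -4, -7 → -10.
Combining the parts gives (67, 25, -10).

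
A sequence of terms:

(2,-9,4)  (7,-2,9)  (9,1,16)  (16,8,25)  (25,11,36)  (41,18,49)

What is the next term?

(66,21,64)

First coordinate — each term is the sum of the two before it: 2, 7, 9, 16, 25, 41 → 66.
For the second coordinate, alternating steps +7, +3, +7, +3, …: -9, -2, 1, 8, 11, 18 → 21.
Third coordinate — perfect squares: 2², 3², 4², …: 4, 9, 16, 25, 36, 49 → 64.
So the next term is (66,21,64).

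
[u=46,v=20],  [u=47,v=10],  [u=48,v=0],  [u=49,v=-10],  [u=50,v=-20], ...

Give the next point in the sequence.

[u=51,v=-30]

U: 46, 47, 48, 49, 50 → 51 (+1 each step).
V — −10 each step: 20, 10, 0, -10, -20 → -30.
Putting it together: [u=51,v=-30].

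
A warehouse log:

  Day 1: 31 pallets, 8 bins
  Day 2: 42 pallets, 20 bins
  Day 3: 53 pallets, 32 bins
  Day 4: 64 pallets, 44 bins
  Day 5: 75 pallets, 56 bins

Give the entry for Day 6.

Pallets: 31, 42, 53, 64, 75 → 86 (+11 each step).
Bins: +12 each step; 8, 20, 32, 44, 56 → 68.
Combining the parts gives 86 pallets, 68 bins.

86 pallets, 68 bins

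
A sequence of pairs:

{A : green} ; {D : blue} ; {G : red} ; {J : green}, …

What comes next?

Letter: letters move forward 3 places in the alphabet; A, D, G, J → M.
Colour: repeats green → blue → red; green, blue, red, green → blue.
Putting it together: {M : blue}.

{M : blue}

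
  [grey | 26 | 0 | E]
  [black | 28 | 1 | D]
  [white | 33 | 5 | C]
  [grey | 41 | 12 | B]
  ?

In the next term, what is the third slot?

22

Third slot: 0, 1, 5, 12 → 22 (differences are 1, 4, 7, … (increasing by 3 each time)).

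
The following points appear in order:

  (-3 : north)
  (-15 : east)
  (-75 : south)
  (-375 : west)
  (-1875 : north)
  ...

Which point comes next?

(-9375 : east)

First part — ×5 each step: -3, -15, -75, -375, -1875 → -9375.
Direction goes north, east, south, west, north → east (repeats north → east → south → west).
Putting it together: (-9375 : east).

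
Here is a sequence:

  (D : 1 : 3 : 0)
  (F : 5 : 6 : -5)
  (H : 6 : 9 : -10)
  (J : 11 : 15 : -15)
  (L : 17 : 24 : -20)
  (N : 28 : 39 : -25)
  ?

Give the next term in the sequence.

Letter — letters move forward 2 places in the alphabet: D, F, H, J, L, N → P.
For the second component, each term is the sum of the two before it: 1, 5, 6, 11, 17, 28 → 45.
Third component: each term is the sum of the two before it, so 3, 6, 9, 15, 24, 39 → 63.
Fourth component: −5 each step, so 0, -5, -10, -15, -20, -25 → -30.
So the next term is (P : 45 : 63 : -30).

(P : 45 : 63 : -30)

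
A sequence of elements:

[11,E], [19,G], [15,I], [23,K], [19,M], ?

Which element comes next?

First entry: 11, 19, 15, 23, 19 → 27 (alternating steps +8, −4, +8, −4, …).
Letter: letters move forward 2 places in the alphabet; E, G, I, K, M → O.
Combining the parts gives [27,O].

[27,O]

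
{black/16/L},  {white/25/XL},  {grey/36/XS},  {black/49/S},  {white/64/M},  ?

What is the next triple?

Shade: repeats black → white → grey, so black, white, grey, black, white → grey.
Second slot: perfect squares: 4², 5², 6², …; 16, 25, 36, 49, 64 → 81.
Size — runs through clothing sizes XS→XL: L, XL, XS, S, M → L.
So the next triple is {grey/81/L}.

{grey/81/L}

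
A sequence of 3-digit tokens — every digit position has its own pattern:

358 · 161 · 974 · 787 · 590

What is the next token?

303

First digit goes 3, 1, 9, 7, 5 → 3 (−2 each step, mod 10).
Second digit: +1 each step, mod 10, so 5, 6, 7, 8, 9 → 0.
For the third digit, +3 each step, mod 10: 8, 1, 4, 7, 0 → 3.
Combining the parts gives 303.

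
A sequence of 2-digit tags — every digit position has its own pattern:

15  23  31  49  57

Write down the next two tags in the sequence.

First digit — +1 each step, mod 10: 1, 2, 3, 4, 5 → 6 → 7.
Second digit — −2 each step, mod 10: 5, 3, 1, 9, 7 → 5 → 3.
Putting the parts together: 65 and then 73.

65 then 73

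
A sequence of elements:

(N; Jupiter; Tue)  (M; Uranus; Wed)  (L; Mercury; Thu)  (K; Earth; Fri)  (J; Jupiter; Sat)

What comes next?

(I; Uranus; Sun)

Letter goes N, M, L, K, J → I (letters move back 1 place in the alphabet).
Planet goes Jupiter, Uranus, Mercury, Earth, Jupiter → Uranus (repeats Jupiter → Uranus → Mercury → Earth).
Day: runs through the weekdays Mon→Sun, so Tue, Wed, Thu, Fri, Sat → Sun.
Combining the parts gives (I; Uranus; Sun).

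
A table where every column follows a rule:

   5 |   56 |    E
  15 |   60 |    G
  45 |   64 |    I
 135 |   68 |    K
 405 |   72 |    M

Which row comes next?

First component — ×3 each step: 5, 15, 45, 135, 405 → 1215.
Second component: +4 each step; 56, 60, 64, 68, 72 → 76.
Letter: letters move forward 2 places in the alphabet, so E, G, I, K, M → O.
So the next row is 1215  76  O.

1215  76  O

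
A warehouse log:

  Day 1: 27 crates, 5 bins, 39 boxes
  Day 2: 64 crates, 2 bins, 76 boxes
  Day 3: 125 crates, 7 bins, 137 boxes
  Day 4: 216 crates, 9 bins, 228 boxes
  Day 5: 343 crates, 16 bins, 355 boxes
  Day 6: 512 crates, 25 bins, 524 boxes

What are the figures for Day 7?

729 crates, 41 bins, 741 boxes

Crates: perfect cubes: 3³, 4³, 5³, …; 27, 64, 125, 216, 343, 512 → 729.
Bins: each term is the sum of the two before it, so 5, 2, 7, 9, 16, 25 → 41.
Boxes: always 12 more than the crates; 39, 76, 137, 228, 355, 524 → 741.
Putting it together: 729 crates, 41 bins, 741 boxes.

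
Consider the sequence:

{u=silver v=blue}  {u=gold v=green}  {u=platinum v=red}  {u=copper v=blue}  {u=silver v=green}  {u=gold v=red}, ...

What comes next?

{u=platinum v=blue}

U — repeats silver → gold → platinum → copper: silver, gold, platinum, copper, silver, gold → platinum.
V: blue, green, red, blue, green, red → blue (repeats blue → green → red).
Putting it together: {u=platinum v=blue}.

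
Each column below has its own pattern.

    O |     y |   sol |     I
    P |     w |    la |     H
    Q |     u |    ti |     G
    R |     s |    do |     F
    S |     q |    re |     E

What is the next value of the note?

For the note, runs through the solfège scale do→ti: sol, la, ti, do, re → mi.

mi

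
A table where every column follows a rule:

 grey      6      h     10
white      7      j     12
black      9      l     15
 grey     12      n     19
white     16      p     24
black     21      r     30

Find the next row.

grey  27  t  37

Shade: repeats grey → white → black, so grey, white, black, grey, white, black → grey.
Second component — differences are 1, 2, 3, … (increasing by 1 each time): 6, 7, 9, 12, 16, 21 → 27.
Letter goes h, j, l, n, p, r → t (letters move forward 2 places in the alphabet).
Fourth component: 10, 12, 15, 19, 24, 30 → 37 (differences are 2, 3, 4, … (increasing by 1 each time)).
Putting it together: grey  27  t  37.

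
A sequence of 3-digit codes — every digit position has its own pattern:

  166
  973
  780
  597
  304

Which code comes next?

111

For the first digit, −2 each step, mod 10: 1, 9, 7, 5, 3 → 1.
For the second digit, +1 each step, mod 10: 6, 7, 8, 9, 0 → 1.
Third digit: 6, 3, 0, 7, 4 → 1 (−3 each step, mod 10).
Putting it together: 111.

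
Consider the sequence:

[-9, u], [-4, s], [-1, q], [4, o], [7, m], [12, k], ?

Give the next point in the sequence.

[15, i]

For the first coordinate, alternating steps +5, +3, +5, +3, …: -9, -4, -1, 4, 7, 12 → 15.
For the letter, letters move back 2 places in the alphabet: u, s, q, o, m, k → i.
So the next point is [15, i].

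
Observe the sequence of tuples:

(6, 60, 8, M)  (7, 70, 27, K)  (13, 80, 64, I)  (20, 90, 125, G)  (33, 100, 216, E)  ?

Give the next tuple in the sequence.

(53, 110, 343, C)

First coordinate: each term is the sum of the two before it; 6, 7, 13, 20, 33 → 53.
Second coordinate: 60, 70, 80, 90, 100 → 110 (+10 each step).
Third coordinate: perfect cubes: 2³, 3³, 4³, …, so 8, 27, 64, 125, 216 → 343.
Letter: letters move back 2 places in the alphabet, so M, K, I, G, E → C.
Putting it together: (53, 110, 343, C).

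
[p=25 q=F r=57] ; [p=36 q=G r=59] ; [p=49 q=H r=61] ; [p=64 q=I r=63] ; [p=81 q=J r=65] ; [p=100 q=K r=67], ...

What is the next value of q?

Q: letters move forward 1 place in the alphabet; F, G, H, I, J, K → L.

L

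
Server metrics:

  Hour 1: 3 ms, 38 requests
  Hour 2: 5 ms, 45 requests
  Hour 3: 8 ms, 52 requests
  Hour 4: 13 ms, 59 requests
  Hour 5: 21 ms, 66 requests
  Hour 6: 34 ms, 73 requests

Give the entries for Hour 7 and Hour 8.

Ms: 3, 5, 8, 13, 21, 34 → 55 → 89 (each term is the sum of the two before it).
Requests: +7 each step; 38, 45, 52, 59, 66, 73 → 80 → 87.
So the next two records are 55 ms, 80 requests and 89 ms, 87 requests.

55 ms, 80 requests; 89 ms, 87 requests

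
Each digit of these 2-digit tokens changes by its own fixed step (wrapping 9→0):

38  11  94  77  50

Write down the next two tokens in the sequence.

33, 16

For the first digit, −2 each step, mod 10: 3, 1, 9, 7, 5 → 3 → 1.
For the second digit, +3 each step, mod 10: 8, 1, 4, 7, 0 → 3 → 6.
So the next two tokens are 33 and 16.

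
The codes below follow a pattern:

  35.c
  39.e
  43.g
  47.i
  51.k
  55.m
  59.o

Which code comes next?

First component: 35, 39, 43, 47, 51, 55, 59 → 63 (+4 each step).
Letter: letters move forward 2 places in the alphabet; c, e, g, i, k, m, o → q.
Combining the parts gives 63.q.

63.q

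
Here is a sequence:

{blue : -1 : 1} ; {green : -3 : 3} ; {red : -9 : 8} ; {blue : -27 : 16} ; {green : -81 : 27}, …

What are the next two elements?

{red : -243 : 41}, {blue : -729 : 58}

Colour goes blue, green, red, blue, green → red → blue (repeats blue → green → red).
Second slot: ×3 each step, so -1, -3, -9, -27, -81 → -243 → -729.
For the third slot, differences are 2, 5, 8, … (increasing by 3 each time): 1, 3, 8, 16, 27 → 41 → 58.
So the next two elements are {red : -243 : 41} and {blue : -729 : 58}.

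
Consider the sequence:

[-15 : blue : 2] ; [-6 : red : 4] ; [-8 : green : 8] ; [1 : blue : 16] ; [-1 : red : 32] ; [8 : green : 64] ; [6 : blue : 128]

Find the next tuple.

First entry goes -15, -6, -8, 1, -1, 8, 6 → 15 (alternating steps +9, −2, +9, −2, …).
For the colour, repeats blue → red → green: blue, red, green, blue, red, green, blue → red.
For the third entry, ×2 each step: 2, 4, 8, 16, 32, 64, 128 → 256.
Putting it together: [15 : red : 256].

[15 : red : 256]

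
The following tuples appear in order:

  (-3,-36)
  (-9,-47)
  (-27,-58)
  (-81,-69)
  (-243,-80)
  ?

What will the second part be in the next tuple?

-91

Second part: −11 each step; -36, -47, -58, -69, -80 → -91.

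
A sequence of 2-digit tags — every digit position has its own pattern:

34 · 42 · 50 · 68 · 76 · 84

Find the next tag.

92

First digit: +1 each step, mod 10; 3, 4, 5, 6, 7, 8 → 9.
Second digit: −2 each step, mod 10; 4, 2, 0, 8, 6, 4 → 2.
So the next tag is 92.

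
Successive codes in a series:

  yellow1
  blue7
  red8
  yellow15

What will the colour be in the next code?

blue

For the colour, repeats yellow → blue → red: yellow, blue, red, yellow → blue.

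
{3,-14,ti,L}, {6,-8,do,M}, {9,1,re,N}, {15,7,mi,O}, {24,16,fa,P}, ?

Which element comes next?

{39,22,sol,Q}

For the first component, each term is the sum of the two before it: 3, 6, 9, 15, 24 → 39.
Second component: -14, -8, 1, 7, 16 → 22 (alternating steps +6, +9, +6, +9, …).
Note — runs through the solfège scale do→ti: ti, do, re, mi, fa → sol.
For the letter, letters move forward 1 place in the alphabet: L, M, N, O, P → Q.
Putting it together: {39,22,sol,Q}.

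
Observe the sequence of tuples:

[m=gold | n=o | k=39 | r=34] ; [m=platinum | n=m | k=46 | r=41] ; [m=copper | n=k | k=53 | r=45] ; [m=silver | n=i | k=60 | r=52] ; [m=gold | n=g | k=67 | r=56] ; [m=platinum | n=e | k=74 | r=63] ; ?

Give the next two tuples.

M: gold, platinum, copper, silver, gold, platinum → copper → silver (repeats gold → platinum → copper → silver).
N — letters move back 2 places in the alphabet: o, m, k, i, g, e → c → a.
K: +7 each step, so 39, 46, 53, 60, 67, 74 → 81 → 88.
For the r, alternating steps +7, +4, +7, +4, …: 34, 41, 45, 52, 56, 63 → 67 → 74.
Putting the parts together: [m=copper | n=c | k=81 | r=67] and then [m=silver | n=a | k=88 | r=74].

[m=copper | n=c | k=81 | r=67], [m=silver | n=a | k=88 | r=74]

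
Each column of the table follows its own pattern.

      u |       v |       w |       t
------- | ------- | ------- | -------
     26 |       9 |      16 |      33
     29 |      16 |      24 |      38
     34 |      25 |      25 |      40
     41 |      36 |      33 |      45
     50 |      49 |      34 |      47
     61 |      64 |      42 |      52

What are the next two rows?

74  81  43  54; 89  100  51  59

Column u: differences are 3, 5, 7, … (increasing by 2 each time); 26, 29, 34, 41, 50, 61 → 74 → 89.
Column v — perfect squares: 3², 4², 5², …: 9, 16, 25, 36, 49, 64 → 81 → 100.
For the column w, alternating steps +8, +1, +8, +1, …: 16, 24, 25, 33, 34, 42 → 43 → 51.
Column t: alternating steps +5, +2, +5, +2, …; 33, 38, 40, 45, 47, 52 → 54 → 59.
So the next two rows are 74  81  43  54 and 89  100  51  59.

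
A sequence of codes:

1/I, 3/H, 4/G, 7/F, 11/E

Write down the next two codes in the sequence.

18/D, 29/C

First component goes 1, 3, 4, 7, 11 → 18 → 29 (each term is the sum of the two before it).
For the letter, letters move back 1 place in the alphabet: I, H, G, F, E → D → C.
Putting the parts together: 18/D and then 29/C.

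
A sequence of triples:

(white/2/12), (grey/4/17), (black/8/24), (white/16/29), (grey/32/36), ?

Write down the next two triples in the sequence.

For the shade, repeats white → grey → black: white, grey, black, white, grey → black → white.
For the second value, ×2 each step: 2, 4, 8, 16, 32 → 64 → 128.
Third value — alternating steps +5, +7, +5, +7, …: 12, 17, 24, 29, 36 → 41 → 48.
So the next two triples are (black/64/41) and (white/128/48).

(black/64/41), (white/128/48)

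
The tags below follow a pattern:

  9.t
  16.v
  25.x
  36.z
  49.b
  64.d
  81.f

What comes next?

First component goes 9, 16, 25, 36, 49, 64, 81 → 100 (perfect squares: 3², 4², 5², …).
Letter: t, v, x, z, b, d, f → h (letters move forward 2 places in the alphabet, wrapping Z→A).
Putting it together: 100.h.

100.h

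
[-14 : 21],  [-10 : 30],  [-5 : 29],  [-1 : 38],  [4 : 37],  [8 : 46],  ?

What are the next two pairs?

[13 : 45], [17 : 54]

First component: -14, -10, -5, -1, 4, 8 → 13 → 17 (alternating steps +4, +5, +4, +5, …).
For the second component, alternating steps +9, −1, +9, −1, …: 21, 30, 29, 38, 37, 46 → 45 → 54.
Putting the parts together: [13 : 45] and then [17 : 54].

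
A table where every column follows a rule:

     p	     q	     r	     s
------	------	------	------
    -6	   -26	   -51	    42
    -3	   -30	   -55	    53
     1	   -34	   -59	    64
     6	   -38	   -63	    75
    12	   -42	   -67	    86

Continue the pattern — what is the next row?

19  -46  -71  97

Column p — differences are 3, 4, 5, … (increasing by 1 each time): -6, -3, 1, 6, 12 → 19.
Column q: -26, -30, -34, -38, -42 → -46 (−4 each step).
Column r: −4 each step, so -51, -55, -59, -63, -67 → -71.
Column s: +11 each step, so 42, 53, 64, 75, 86 → 97.
Combining the parts gives 19  -46  -71  97.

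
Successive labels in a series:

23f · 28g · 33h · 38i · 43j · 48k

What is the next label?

First component: +5 each step, so 23, 28, 33, 38, 43, 48 → 53.
Letter: letters move forward 1 place in the alphabet, so f, g, h, i, j, k → l.
Combining the parts gives 53l.

53l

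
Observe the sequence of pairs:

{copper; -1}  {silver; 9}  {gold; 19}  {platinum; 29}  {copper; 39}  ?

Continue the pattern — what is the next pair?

Metal goes copper, silver, gold, platinum, copper → silver (repeats copper → silver → gold → platinum).
For the second value, +10 each step: -1, 9, 19, 29, 39 → 49.
So the next pair is {silver; 49}.

{silver; 49}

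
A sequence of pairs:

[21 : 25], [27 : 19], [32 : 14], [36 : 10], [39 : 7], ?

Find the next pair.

[41 : 5]

For the first part, differences are 6, 5, 4, … (decreasing by 1 each time): 21, 27, 32, 36, 39 → 41.
Second part: together with the first part always sums to 46, so 25, 19, 14, 10, 7 → 5.
Putting it together: [41 : 5].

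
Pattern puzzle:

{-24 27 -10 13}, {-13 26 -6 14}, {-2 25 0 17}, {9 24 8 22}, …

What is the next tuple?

{20 23 18 29}

First coordinate — +11 each step: -24, -13, -2, 9 → 20.
Second coordinate: 27, 26, 25, 24 → 23 (−1 each step).
Third coordinate: differences are 4, 6, 8, … (increasing by 2 each time); -10, -6, 0, 8 → 18.
Fourth coordinate — differences are 1, 3, 5, … (increasing by 2 each time): 13, 14, 17, 22 → 29.
Combining the parts gives {20 23 18 29}.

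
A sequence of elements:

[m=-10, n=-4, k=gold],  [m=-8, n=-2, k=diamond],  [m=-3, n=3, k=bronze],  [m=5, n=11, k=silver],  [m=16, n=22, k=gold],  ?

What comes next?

M: differences are 2, 5, 8, … (increasing by 3 each time), so -10, -8, -3, 5, 16 → 30.
N: -4, -2, 3, 11, 22 → 36 (always 6 more than the m).
K: repeats gold → diamond → bronze → silver, so gold, diamond, bronze, silver, gold → diamond.
Combining the parts gives [m=30, n=36, k=diamond].

[m=30, n=36, k=diamond]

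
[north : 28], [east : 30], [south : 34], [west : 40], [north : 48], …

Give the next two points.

Direction: repeats north → east → south → west, so north, east, south, west, north → east → south.
Second entry goes 28, 30, 34, 40, 48 → 58 → 70 (differences are 2, 4, 6, … (increasing by 2 each time)).
So the next two points are [east : 58] and [south : 70].

[east : 58], [south : 70]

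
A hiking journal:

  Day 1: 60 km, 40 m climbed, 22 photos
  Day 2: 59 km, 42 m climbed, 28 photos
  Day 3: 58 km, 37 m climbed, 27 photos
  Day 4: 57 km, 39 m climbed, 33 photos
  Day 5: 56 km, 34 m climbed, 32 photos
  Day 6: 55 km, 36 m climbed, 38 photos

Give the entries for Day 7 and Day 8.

54 km, 31 m climbed, 37 photos; 53 km, 33 m climbed, 43 photos

Km goes 60, 59, 58, 57, 56, 55 → 54 → 53 (−1 each step).
M climbed: 40, 42, 37, 39, 34, 36 → 31 → 33 (alternating steps +2, −5, +2, −5, …).
Photos: alternating steps +6, −1, +6, −1, …, so 22, 28, 27, 33, 32, 38 → 37 → 43.
So the next two rows are 54 km, 31 m climbed, 37 photos and 53 km, 33 m climbed, 43 photos.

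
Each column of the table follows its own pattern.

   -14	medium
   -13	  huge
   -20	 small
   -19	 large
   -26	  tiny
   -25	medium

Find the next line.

-32  huge

First component: alternating steps +1, −7, +1, −7, …; -14, -13, -20, -19, -26, -25 → -32.
For the size, repeats medium → huge → small → large → tiny: medium, huge, small, large, tiny, medium → huge.
So the next line is -32  huge.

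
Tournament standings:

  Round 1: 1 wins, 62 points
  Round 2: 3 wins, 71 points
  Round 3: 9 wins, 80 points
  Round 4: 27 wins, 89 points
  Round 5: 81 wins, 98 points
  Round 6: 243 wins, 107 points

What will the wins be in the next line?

Wins: ×3 each step, so 1, 3, 9, 27, 81, 243 → 729.

729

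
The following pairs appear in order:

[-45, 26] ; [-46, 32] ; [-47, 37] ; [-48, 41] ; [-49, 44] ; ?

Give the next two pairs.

First coordinate goes -45, -46, -47, -48, -49 → -50 → -51 (−1 each step).
For the second coordinate, differences are 6, 5, 4, … (decreasing by 1 each time): 26, 32, 37, 41, 44 → 46 → 47.
So the next two pairs are [-50, 46] and [-51, 47].

[-50, 46], [-51, 47]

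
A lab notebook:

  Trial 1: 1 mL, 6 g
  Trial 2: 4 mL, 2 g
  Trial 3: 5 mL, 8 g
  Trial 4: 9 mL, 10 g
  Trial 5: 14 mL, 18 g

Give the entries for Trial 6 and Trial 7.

23 mL, 28 g; 37 mL, 46 g

For the mL, each term is the sum of the two before it: 1, 4, 5, 9, 14 → 23 → 37.
G goes 6, 2, 8, 10, 18 → 28 → 46 (each term is the sum of the two before it).
So the next two lines are 23 mL, 28 g and 37 mL, 46 g.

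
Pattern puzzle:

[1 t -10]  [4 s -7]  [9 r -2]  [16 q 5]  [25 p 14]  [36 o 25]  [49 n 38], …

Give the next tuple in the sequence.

For the first value, perfect squares: 1², 2², 3², …: 1, 4, 9, 16, 25, 36, 49 → 64.
Letter — letters move back 1 place in the alphabet: t, s, r, q, p, o, n → m.
Third value — always 11 less than the first value: -10, -7, -2, 5, 14, 25, 38 → 53.
Combining the parts gives [64 m 53].

[64 m 53]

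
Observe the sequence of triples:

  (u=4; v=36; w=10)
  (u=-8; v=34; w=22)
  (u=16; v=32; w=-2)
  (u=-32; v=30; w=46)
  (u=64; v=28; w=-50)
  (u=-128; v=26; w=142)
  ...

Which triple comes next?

U: ×(-2) each step; 4, -8, 16, -32, 64, -128 → 256.
V: −2 each step, so 36, 34, 32, 30, 28, 26 → 24.
W: 10, 22, -2, 46, -50, 142 → -242 (together with the u always sums to 14).
Putting it together: (u=256; v=24; w=-242).

(u=256; v=24; w=-242)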